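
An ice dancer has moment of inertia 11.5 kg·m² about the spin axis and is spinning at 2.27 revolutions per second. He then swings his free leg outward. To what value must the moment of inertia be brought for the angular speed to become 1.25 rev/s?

I₂ ≈ 20.9 kg·m²

No external torque acts about the spin axis, so angular momentum is conserved.
I₂ = I₁ω₁ / ω₂ = (11.5)(2.27) / (1.25) = 20.88 kg·m².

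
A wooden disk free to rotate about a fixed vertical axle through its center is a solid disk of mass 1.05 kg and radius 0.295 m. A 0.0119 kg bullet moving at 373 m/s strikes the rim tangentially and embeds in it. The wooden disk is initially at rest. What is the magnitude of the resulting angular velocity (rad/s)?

The axle reaction passes through the axle and exerts no torque about it; angular momentum about the axle is conserved through the impact.
I_p = ½(1.05)(0.295)² = 0.04569 kg·m². Taking the sense of the bullet's angular momentum as positive, L_{bullet} = m v R = (0.0119)(373)(0.295) = 1.309 kg·m²/s.
L_i = 0 + 1.309 = 1.309 kg·m²/s.
After sticking, I_f = I_p + m R² = 0.04569 + (0.0119)(0.295)² = 0.04672 kg·m².
ω_f = L_i / I_f = 1.309 / 0.04672 = 28.02 rad/s.

|ω_f| ≈ 28.0 rad/s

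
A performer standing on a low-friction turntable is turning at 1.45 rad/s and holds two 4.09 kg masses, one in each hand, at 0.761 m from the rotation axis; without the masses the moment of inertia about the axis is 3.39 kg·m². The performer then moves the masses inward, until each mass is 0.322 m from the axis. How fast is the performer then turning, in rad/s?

Angular momentum about the spin axis is conserved since the torque about it is zero.
I₁ = 3.39 + 2(4.09)(0.761)² = 8.127 kg·m²; I₂ = 3.39 + 2(4.09)(0.322)² = 4.238 kg·m².
ω₂ = I₁ω₁ / I₂ = (8.127)(1.45 rad/s) / (4.238) = 2.781 rad/s.

ω₂ ≈ 2.78 rad/s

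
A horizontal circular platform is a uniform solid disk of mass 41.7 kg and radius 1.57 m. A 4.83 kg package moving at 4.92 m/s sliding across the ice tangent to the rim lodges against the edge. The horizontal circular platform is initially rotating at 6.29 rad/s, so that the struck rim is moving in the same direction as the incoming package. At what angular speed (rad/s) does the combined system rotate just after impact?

About the central axle the impulsive forces during the collision are internal, so angular momentum about that axis is conserved.
I_p = ½(41.7)(1.57)² = 51.39 kg·m². Taking the sense of the package's angular momentum as positive, L_{package} = m v R = (4.83)(4.92)(1.57) = 37.31 kg·m²/s.
L_i = +I_p ω_p + m v R = +(51.39)(6.29) + 37.31 = 360.6 kg·m²/s.
After sticking, I_f = I_p + m R² = 51.39 + (4.83)(1.57)² = 63.30 kg·m².
ω_f = L_i / I_f = 360.6 / 63.30 = 5.696 rad/s.

|ω_f| ≈ 5.70 rad/s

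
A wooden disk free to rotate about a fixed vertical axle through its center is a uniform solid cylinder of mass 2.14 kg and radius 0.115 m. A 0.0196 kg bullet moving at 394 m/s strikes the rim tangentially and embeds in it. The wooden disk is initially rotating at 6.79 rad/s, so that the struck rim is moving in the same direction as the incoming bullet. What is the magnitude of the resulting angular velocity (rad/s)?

|ω_f| ≈ 68.3 rad/s

About the axle the impulsive forces during the collision are internal, so angular momentum about that axis is conserved.
I_p = ½(2.14)(0.115)² = 0.01415 kg·m². Taking the sense of the bullet's angular momentum as positive, L_{bullet} = m v R = (0.0196)(394)(0.115) = 0.8881 kg·m²/s.
L_i = +I_p ω_p + m v R = +(0.01415)(6.79) + 0.8881 = 0.9842 kg·m²/s.
After sticking, I_f = I_p + m R² = 0.01415 + (0.0196)(0.115)² = 0.01441 kg·m².
ω_f = L_i / I_f = 0.9842 / 0.01441 = 68.30 rad/s.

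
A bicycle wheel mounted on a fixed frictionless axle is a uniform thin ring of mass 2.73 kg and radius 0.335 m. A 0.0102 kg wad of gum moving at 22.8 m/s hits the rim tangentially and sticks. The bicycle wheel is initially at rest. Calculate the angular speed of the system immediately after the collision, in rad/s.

About the axle the impulsive forces during the collision are internal, so angular momentum about that axis is conserved.
I_p = (2.73)(0.335)² = 0.3064 kg·m². Taking the sense of the wad of gum's angular momentum as positive, L_{wad} = m v R = (0.0102)(22.8)(0.335) = 0.07791 kg·m²/s.
L_i = 0 + 0.07791 = 0.07791 kg·m²/s.
After sticking, I_f = I_p + m R² = 0.3064 + (0.0102)(0.335)² = 0.3075 kg·m².
ω_f = L_i / I_f = 0.07791 / 0.3075 = 0.2533 rad/s.

|ω_f| ≈ 0.253 rad/s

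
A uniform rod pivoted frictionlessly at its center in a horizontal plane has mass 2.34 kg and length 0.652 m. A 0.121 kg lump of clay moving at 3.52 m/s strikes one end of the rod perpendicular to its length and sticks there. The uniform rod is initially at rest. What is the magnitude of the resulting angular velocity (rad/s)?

|ω_f| ≈ 1.45 rad/s

The axle reaction passes through the pivot and exerts no torque about it; angular momentum about the pivot is conserved through the impact.
I_p = (1/12)(2.34)(0.652)² = 0.08290 kg·m². Taking the sense of the lump of clay's angular momentum as positive, L_{lump} = m v R = (0.121)(3.52)(0.652/2) = 0.1388 kg·m²/s.
L_i = 0 + 0.1388 = 0.1388 kg·m²/s.
After sticking, I_f = I_p + m R² = 0.08290 + (0.121)(0.652/2)² = 0.09575 kg·m².
ω_f = L_i / I_f = 0.1388 / 0.09575 = 1.450 rad/s.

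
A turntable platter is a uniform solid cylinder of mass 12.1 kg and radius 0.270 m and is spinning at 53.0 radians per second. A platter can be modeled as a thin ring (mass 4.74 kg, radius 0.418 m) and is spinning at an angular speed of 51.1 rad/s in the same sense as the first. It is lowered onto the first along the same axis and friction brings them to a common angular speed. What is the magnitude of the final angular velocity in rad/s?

The coupling torques are internal; angular momentum about the shared axis is conserved.
Moments of inertia: I_A = ½(12.1)(0.270)² = 0.4410 kg·m²; I_B = (4.74)(0.418)² = 0.8282 kg·m².
Taking A's sense as positive: L = (0.4410)(53.0) + (0.8282)(51.1) = 65.70 kg·m²·rad/s.
Combined I = 0.4410 + 0.8282 = 1.269 kg·m².
ω_f = L / I = 65.70 / 1.269 = 51.76 rad/s.

|ω_f| ≈ 51.8 rad/s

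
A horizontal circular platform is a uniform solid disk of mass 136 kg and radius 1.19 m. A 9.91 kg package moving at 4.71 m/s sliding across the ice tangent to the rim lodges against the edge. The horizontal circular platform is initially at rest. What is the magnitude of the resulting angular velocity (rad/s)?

|ω_f| ≈ 0.503 rad/s

The axle reaction passes through the central axle and exerts no torque about it; angular momentum about the central axle is conserved through the impact.
I_p = ½(136)(1.19)² = 96.29 kg·m². Taking the sense of the package's angular momentum as positive, L_{package} = m v R = (9.91)(4.71)(1.19) = 55.54 kg·m²/s.
L_i = 0 + 55.54 = 55.54 kg·m²/s.
After sticking, I_f = I_p + m R² = 96.29 + (9.91)(1.19)² = 110.3 kg·m².
ω_f = L_i / I_f = 55.54 / 110.3 = 0.5034 rad/s.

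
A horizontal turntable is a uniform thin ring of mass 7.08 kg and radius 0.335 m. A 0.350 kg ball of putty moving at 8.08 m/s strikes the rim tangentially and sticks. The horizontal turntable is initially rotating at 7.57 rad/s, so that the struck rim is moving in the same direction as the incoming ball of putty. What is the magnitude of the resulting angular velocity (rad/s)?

The axle reaction passes through the axle and exerts no torque about it; angular momentum about the axle is conserved through the impact.
I_p = (7.08)(0.335)² = 0.7946 kg·m². Taking the sense of the ball of putty's angular momentum as positive, L_{ball} = m v R = (0.350)(8.08)(0.335) = 0.9474 kg·m²/s.
L_i = +I_p ω_p + m v R = +(0.7946)(7.57) + 0.9474 = 6.962 kg·m²/s.
After sticking, I_f = I_p + m R² = 0.7946 + (0.350)(0.335)² = 0.8338 kg·m².
ω_f = L_i / I_f = 6.962 / 0.8338 = 8.350 rad/s.

|ω_f| ≈ 8.35 rad/s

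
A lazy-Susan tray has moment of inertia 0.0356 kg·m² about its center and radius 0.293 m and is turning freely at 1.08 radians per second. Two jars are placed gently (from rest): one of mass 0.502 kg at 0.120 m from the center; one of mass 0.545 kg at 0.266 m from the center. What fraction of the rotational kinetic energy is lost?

fraction ≈ 0.563

No external torque acts about the center; L_before = L_after.
Added inertia Σmr² = (0.502)(0.120)² + (0.545)(0.266)² = 0.04579 kg·m²; I_f = 0.03560 + 0.04579 = 0.08139 kg·m².
ω_f = I_p ω_i / I_f = (0.03560)(1.08) / 0.08139 = 0.4724 rad/s.
KE_i = ½(0.03560)(1.080 rad/s)² = 0.02076 J; KE_f = ½(0.08139)(0.4724)² = 0.009081 J.
Fraction lost = 0.5626.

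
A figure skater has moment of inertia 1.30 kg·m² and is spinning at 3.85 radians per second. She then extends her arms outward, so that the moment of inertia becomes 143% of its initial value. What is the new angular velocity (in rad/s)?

With no external torque about the axis, L is conserved: I₁ω₁ = I₂ω₂.
I₂ = 1.43 × 1.30 = 1.859 kg·m².
ω₂ = I₁ω₁ / I₂ = (1.300)(3.85 rad/s) / (1.859) = 2.692 rad/s.

ω₂ ≈ 2.69 rad/s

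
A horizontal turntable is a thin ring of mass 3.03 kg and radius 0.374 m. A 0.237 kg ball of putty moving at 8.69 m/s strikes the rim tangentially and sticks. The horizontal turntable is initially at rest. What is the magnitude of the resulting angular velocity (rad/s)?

|ω_f| ≈ 1.69 rad/s

About the axle the impulsive forces during the collision are internal, so angular momentum about that axis is conserved.
I_p = (3.03)(0.374)² = 0.4238 kg·m². Taking the sense of the ball of putty's angular momentum as positive, L_{ball} = m v R = (0.237)(8.69)(0.374) = 0.7703 kg·m²/s.
L_i = 0 + 0.7703 = 0.7703 kg·m²/s.
After sticking, I_f = I_p + m R² = 0.4238 + (0.237)(0.374)² = 0.4570 kg·m².
ω_f = L_i / I_f = 0.7703 / 0.4570 = 1.686 rad/s.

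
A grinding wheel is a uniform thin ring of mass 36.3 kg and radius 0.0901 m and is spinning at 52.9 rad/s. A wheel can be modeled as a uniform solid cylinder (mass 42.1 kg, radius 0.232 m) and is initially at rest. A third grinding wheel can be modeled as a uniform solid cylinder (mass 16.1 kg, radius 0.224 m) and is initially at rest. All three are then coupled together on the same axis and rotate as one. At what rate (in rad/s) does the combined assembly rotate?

No external torque acts about the common axis, so total angular momentum is conserved.
Moments of inertia: I_A = (36.3)(0.0901)² = 0.2947 kg·m²; I_B = ½(42.1)(0.232)² = 1.133 kg·m²; I_C = ½(16.1)(0.224)² = 0.4039 kg·m².
Taking A's sense as positive: L = (0.2947)(52.9) = 15.59 kg·m²·rad/s.
Combined I = 0.2947 + 1.133 + 0.4039 = 1.832 kg·m².
ω_f = L / I = 15.59 / 1.832 = 8.511 rad/s.

|ω_f| ≈ 8.51 rad/s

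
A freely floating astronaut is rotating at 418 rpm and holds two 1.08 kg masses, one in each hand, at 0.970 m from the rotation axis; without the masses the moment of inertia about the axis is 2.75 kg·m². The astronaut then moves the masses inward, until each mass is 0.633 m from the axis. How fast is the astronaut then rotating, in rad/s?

With no external torque about the axis, L is conserved: I₁ω₁ = I₂ω₂.
I₁ = 2.75 + 2(1.08)(0.970)² = 4.782 kg·m²; I₂ = 2.75 + 2(1.08)(0.633)² = 3.615 kg·m².
ω₂ = I₁ω₁ / I₂ = (4.782)(418 rpm) / (3.615) = 552.9 rpm = 57.90 rad/s.

ω₂ ≈ 57.9 rad/s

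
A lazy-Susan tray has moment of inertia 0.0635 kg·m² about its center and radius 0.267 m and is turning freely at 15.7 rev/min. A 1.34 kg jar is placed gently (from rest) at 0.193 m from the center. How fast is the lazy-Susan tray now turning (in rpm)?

The added mass arrives with no angular momentum about the center, and any external torque about the center is negligible, so the system's angular momentum is conserved.
Added inertia Σmr² = (1.34)(0.193)² = 0.04991 kg·m²; I_f = 0.06350 + 0.04991 = 0.1134 kg·m².
ω_f = I_p ω_i / I_f = (0.06350)(15.7) / 0.1134 = 8.790 rpm.

ω_f ≈ 8.79 rpm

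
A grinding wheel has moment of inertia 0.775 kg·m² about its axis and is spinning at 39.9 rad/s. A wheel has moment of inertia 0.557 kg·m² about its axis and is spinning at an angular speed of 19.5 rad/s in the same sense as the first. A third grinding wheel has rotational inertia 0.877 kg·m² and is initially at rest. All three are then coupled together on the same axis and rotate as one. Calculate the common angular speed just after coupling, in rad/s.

|ω_f| ≈ 18.9 rad/s

The coupling torques are internal; angular momentum about the shared axis is conserved.
Taking A's sense as positive: L = (0.7750)(39.9) + (0.5570)(19.5) = 41.78 kg·m²·rad/s.
Combined I = 0.7750 + 0.5570 + 0.8770 = 2.209 kg·m².
ω_f = L / I = 41.78 / 2.209 = 18.92 rad/s.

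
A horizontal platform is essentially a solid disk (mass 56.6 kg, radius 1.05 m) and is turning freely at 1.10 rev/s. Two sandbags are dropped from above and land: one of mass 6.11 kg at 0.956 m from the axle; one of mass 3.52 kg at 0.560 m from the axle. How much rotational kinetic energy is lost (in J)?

energy lost ≈ 132 J

No external torque acts about the axle; L_before = L_after.
I_p = ½(56.6)(1.05)² = 31.20 kg·m².
Added inertia Σmr² = (6.11)(0.956)² + (3.52)(0.560)² = 6.688 kg·m²; I_f = 31.20 + 6.688 = 37.89 kg·m².
ω_f = I_p ω_i / I_f = (31.20)(1.10) / 37.89 = 0.9058 rev/s.
KE_i = ½(31.20)(6.912 rad/s)² = 745.2 J; KE_f = ½(37.89)(5.692)² = 613.7 J.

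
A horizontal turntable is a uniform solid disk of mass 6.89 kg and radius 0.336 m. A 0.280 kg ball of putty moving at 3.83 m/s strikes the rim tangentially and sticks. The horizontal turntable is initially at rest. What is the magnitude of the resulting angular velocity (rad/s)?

|ω_f| ≈ 0.857 rad/s

The axle reaction passes through the axle and exerts no torque about it; angular momentum about the axle is conserved through the impact.
I_p = ½(6.89)(0.336)² = 0.3889 kg·m². Taking the sense of the ball of putty's angular momentum as positive, L_{ball} = m v R = (0.280)(3.83)(0.336) = 0.3603 kg·m²/s.
L_i = 0 + 0.3603 = 0.3603 kg·m²/s.
After sticking, I_f = I_p + m R² = 0.3889 + (0.280)(0.336)² = 0.4205 kg·m².
ω_f = L_i / I_f = 0.3603 / 0.4205 = 0.8568 rad/s.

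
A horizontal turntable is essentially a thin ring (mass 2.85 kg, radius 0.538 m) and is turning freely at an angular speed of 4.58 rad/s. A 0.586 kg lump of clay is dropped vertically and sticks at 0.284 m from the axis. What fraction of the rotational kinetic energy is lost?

fraction ≈ 0.0542

No external torque acts about the axis; L_before = L_after.
I_p = (2.85)(0.538)² = 0.8249 kg·m².
Added inertia Σmr² = (0.586)(0.284)² = 0.04726 kg·m²; I_f = 0.8249 + 0.04726 = 0.8722 kg·m².
ω_f = I_p ω_i / I_f = (0.8249)(4.58) / 0.8722 = 4.332 rad/s.
KE_i = ½(0.8249)(4.580 rad/s)² = 8.652 J; KE_f = ½(0.8722)(4.332)² = 8.183 J.
Fraction lost = 0.05419.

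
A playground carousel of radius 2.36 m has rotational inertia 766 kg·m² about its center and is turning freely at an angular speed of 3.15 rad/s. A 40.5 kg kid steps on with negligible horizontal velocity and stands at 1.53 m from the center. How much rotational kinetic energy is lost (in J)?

energy lost ≈ 419 J

The added mass arrives with no angular momentum about the center, and any external torque about the center is negligible, so the system's angular momentum is conserved.
Added inertia Σmr² = (40.5)(1.53)² = 94.81 kg·m²; I_f = 766.0 + 94.81 = 860.8 kg·m².
ω_f = I_p ω_i / I_f = (766.0)(3.15) / 860.8 = 2.803 rad/s.
KE_i = ½(766.0)(3.150 rad/s)² = 3800 J; KE_f = ½(860.8)(2.803)² = 3382 J.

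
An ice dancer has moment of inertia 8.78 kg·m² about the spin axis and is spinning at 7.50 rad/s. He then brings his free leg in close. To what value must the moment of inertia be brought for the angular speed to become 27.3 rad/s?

I₂ ≈ 2.41 kg·m²

Angular momentum about the spin axis is conserved since the torque about it is zero.
I₂ = I₁ω₁ / ω₂ = (8.78)(7.50) / (27.3) = 2.412 kg·m².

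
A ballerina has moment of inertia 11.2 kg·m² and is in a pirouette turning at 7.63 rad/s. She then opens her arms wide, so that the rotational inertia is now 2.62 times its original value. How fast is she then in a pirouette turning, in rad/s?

ω₂ ≈ 2.91 rad/s

Angular momentum about the spin axis is conserved since the torque about it is zero.
I₂ = 2.62 × 11.2 = 29.34 kg·m².
ω₂ = I₁ω₁ / I₂ = (11.20)(7.63 rad/s) / (29.34) = 2.912 rad/s.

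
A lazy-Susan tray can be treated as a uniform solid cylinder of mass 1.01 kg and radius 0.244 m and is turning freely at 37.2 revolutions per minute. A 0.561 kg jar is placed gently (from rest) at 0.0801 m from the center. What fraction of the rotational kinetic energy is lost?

fraction ≈ 0.107

No external torque acts about the center; L_before = L_after.
I_p = ½(1.01)(0.244)² = 0.03007 kg·m².
Added inertia Σmr² = (0.561)(0.0801)² = 0.003599 kg·m²; I_f = 0.03007 + 0.003599 = 0.03367 kg·m².
ω_f = I_p ω_i / I_f = (0.03007)(37.2) / 0.03367 = 33.22 rpm.
KE_i = ½(0.03007)(3.896 rad/s)² = 0.2281 J; KE_f = ½(0.03367)(3.479)² = 0.2037 J.
Fraction lost = 0.1069.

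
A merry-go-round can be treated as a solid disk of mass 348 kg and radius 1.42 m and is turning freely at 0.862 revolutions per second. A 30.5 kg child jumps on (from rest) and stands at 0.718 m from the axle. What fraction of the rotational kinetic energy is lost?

No external torque acts about the axle; L_before = L_after.
I_p = ½(348)(1.42)² = 350.9 kg·m².
Added inertia Σmr² = (30.5)(0.718)² = 15.72 kg·m²; I_f = 350.9 + 15.72 = 366.6 kg·m².
ω_f = I_p ω_i / I_f = (350.9)(0.862) / 366.6 = 0.8250 rev/s.
KE_i = ½(350.9)(5.416 rad/s)² = 5146 J; KE_f = ½(366.6)(5.184)² = 4925 J.
Fraction lost = 0.04289.

fraction ≈ 0.0429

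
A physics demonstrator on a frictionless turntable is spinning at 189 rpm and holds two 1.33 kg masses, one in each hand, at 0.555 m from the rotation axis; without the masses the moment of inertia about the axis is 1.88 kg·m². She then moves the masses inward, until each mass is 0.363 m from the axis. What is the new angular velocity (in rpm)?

No external torque acts about the spin axis, so angular momentum is conserved.
I₁ = 1.88 + 2(1.33)(0.555)² = 2.699 kg·m²; I₂ = 1.88 + 2(1.33)(0.363)² = 2.231 kg·m².
ω₂ = I₁ω₁ / I₂ = (2.699)(189 rpm) / (2.231) = 228.7 rpm.

ω₂ ≈ 229 rpm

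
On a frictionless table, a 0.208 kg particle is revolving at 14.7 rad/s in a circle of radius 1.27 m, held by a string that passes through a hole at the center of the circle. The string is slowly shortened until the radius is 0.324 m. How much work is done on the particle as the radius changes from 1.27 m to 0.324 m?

No torque about the axis ⇒ m r₁² ω₁ = m r₂² ω₂.
ω₂ = ω₁ (r₁/r₂)² = (14.7)(1.27/0.324)² = 225.9 rad/s.
W = ΔKE = ½m(v₂² − v₁²) = 520.7 J.

W ≈ 521 J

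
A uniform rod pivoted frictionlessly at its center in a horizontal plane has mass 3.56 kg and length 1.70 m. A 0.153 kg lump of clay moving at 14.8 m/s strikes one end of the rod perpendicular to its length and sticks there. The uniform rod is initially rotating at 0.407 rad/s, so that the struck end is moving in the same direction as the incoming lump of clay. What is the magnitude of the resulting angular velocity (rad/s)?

|ω_f| ≈ 2.35 rad/s

The axle reaction passes through the pivot and exerts no torque about it; angular momentum about the pivot is conserved through the impact.
I_p = (1/12)(3.56)(1.70)² = 0.8574 kg·m². Taking the sense of the lump of clay's angular momentum as positive, L_{lump} = m v R = (0.153)(14.8)(1.70/2) = 1.925 kg·m²/s.
L_i = +I_p ω_p + m v R = +(0.8574)(0.407) + 1.925 = 2.274 kg·m²/s.
After sticking, I_f = I_p + m R² = 0.8574 + (0.153)(1.70/2)² = 0.9679 kg·m².
ω_f = L_i / I_f = 2.274 / 0.9679 = 2.349 rad/s.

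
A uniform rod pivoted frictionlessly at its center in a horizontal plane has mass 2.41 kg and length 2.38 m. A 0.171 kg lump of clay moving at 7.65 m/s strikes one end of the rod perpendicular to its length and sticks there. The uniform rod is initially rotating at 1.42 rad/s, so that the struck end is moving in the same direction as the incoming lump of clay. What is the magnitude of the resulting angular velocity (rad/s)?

The axle reaction passes through the pivot and exerts no torque about it; angular momentum about the pivot is conserved through the impact.
I_p = (1/12)(2.41)(2.38)² = 1.138 kg·m². Taking the sense of the lump of clay's angular momentum as positive, L_{lump} = m v R = (0.171)(7.65)(2.38/2) = 1.557 kg·m²/s.
L_i = +I_p ω_p + m v R = +(1.138)(1.42) + 1.557 = 3.172 kg·m²/s.
After sticking, I_f = I_p + m R² = 1.138 + (0.171)(2.38/2)² = 1.380 kg·m².
ω_f = L_i / I_f = 3.172 / 1.380 = 2.299 rad/s.

|ω_f| ≈ 2.30 rad/s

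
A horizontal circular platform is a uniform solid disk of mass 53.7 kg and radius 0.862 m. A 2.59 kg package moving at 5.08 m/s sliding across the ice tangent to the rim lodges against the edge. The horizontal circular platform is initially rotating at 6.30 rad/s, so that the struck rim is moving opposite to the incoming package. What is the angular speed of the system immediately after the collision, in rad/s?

|ω_f| ≈ 5.23 rad/s

The axle reaction passes through the central axle and exerts no torque about it; angular momentum about the central axle is conserved through the impact.
I_p = ½(53.7)(0.862)² = 19.95 kg·m². Taking the sense of the package's angular momentum as positive, L_{package} = m v R = (2.59)(5.08)(0.862) = 11.34 kg·m²/s.
L_i = −I_p ω_p + m v R = −(19.95)(6.30) + 11.34 = -114.3 kg·m²/s.
After sticking, I_f = I_p + m R² = 19.95 + (2.59)(0.862)² = 21.88 kg·m².
ω_f = L_i / I_f = -114.3 / 21.88 = -5.227 rad/s.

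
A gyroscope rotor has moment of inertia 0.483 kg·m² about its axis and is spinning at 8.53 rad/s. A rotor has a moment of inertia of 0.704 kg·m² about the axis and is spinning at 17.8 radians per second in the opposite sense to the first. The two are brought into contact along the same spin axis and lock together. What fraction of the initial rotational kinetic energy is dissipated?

No external torque acts about the common axis, so total angular momentum is conserved.
Taking A's sense as positive: L = (0.4830)(8.53) − (0.7040)(17.8) = -8.411 kg·m²·rad/s.
Combined I = 0.4830 + 0.7040 = 1.187 kg·m².
ω_f = L / I = -8.411 / 1.187 = -7.086 rad/s.
KE_i = ½ΣIω² = 129.1 J; KE_f = ½(1.187)(7.086)² = 29.80 J.
Fraction dissipated = (KE_i − KE_f)/KE_i = 0.7692.

fraction ≈ 0.769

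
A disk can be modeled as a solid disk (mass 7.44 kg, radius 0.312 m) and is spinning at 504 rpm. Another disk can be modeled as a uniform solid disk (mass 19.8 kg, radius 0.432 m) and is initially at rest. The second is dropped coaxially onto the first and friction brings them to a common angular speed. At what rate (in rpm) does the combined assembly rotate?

|ω_f| ≈ 82.6 rpm

No external torque acts about the common axis, so total angular momentum is conserved.
Moments of inertia: I_A = ½(7.44)(0.312)² = 0.3621 kg·m²; I_B = ½(19.8)(0.432)² = 1.848 kg·m².
Taking A's sense as positive: L = (0.3621)(504) = 182.5 kg·m²·rpm.
Combined I = 0.3621 + 1.848 = 2.210 kg·m².
ω_f = L / I = 182.5 / 2.210 = 82.59 rpm.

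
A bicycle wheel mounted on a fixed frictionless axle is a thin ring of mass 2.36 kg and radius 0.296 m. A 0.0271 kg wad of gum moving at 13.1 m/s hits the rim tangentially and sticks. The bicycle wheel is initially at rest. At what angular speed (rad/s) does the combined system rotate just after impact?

About the axle the impulsive forces during the collision are internal, so angular momentum about that axis is conserved.
I_p = (2.36)(0.296)² = 0.2068 kg·m². Taking the sense of the wad of gum's angular momentum as positive, L_{wad} = m v R = (0.0271)(13.1)(0.296) = 0.1051 kg·m²/s.
L_i = 0 + 0.1051 = 0.1051 kg·m²/s.
After sticking, I_f = I_p + m R² = 0.2068 + (0.0271)(0.296)² = 0.2091 kg·m².
ω_f = L_i / I_f = 0.1051 / 0.2091 = 0.5024 rad/s.

|ω_f| ≈ 0.502 rad/s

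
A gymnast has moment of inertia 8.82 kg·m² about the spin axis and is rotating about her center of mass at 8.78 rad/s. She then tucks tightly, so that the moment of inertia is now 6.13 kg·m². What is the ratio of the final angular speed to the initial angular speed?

Angular momentum about the spin axis is conserved since the torque about it is zero.
ω₂/ω₁ = I₁/I₂ = 8.820 / 6.130 = 1.439.

ω₂/ω₁ ≈ 1.44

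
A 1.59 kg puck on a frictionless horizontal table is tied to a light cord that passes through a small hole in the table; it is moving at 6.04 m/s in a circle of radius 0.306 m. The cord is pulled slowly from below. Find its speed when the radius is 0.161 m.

v₂ ≈ 11.5 m/s

Central (radial) force ⇒ zero torque about the center ⇒ m v r is constant.
v₂ = v₁ r₁ / r₂ = (6.04)(0.306) / (0.161) = 11.48 m/s.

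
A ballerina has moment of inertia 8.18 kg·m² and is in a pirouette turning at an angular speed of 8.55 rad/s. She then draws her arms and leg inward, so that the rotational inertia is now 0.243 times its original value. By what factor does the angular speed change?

ω₂/ω₁ ≈ 4.12

With no external torque about the axis, L is conserved: I₁ω₁ = I₂ω₂.
I₂ = 0.243 × 8.18 = 1.988 kg·m².
ω₂/ω₁ = I₁/I₂ = 8.180 / 1.988 = 4.115.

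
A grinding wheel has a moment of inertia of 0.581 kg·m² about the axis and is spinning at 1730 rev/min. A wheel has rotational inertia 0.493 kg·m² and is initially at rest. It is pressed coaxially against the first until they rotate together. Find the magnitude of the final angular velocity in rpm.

No external torque acts about the common axis, so total angular momentum is conserved.
Taking A's sense as positive: L = (0.5810)(1730) = 1005 kg·m²·rpm.
Combined I = 0.5810 + 0.4930 = 1.074 kg·m².
ω_f = L / I = 1005 / 1.074 = 935.9 rpm.

|ω_f| ≈ 936 rpm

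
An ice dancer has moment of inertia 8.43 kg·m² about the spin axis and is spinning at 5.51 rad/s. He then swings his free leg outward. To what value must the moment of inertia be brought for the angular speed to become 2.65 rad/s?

I₂ ≈ 17.5 kg·m²

No external torque acts about the spin axis, so angular momentum is conserved.
I₂ = I₁ω₁ / ω₂ = (8.43)(5.51) / (2.65) = 17.53 kg·m².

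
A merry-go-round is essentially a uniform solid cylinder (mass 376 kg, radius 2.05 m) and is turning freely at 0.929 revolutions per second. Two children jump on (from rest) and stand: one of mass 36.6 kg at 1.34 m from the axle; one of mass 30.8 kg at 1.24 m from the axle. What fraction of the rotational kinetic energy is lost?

fraction ≈ 0.125

No external torque acts about the axle; L_before = L_after.
I_p = ½(376)(2.05)² = 790.1 kg·m².
Added inertia Σmr² = (36.6)(1.34)² + (30.8)(1.24)² = 113.1 kg·m²; I_f = 790.1 + 113.1 = 903.1 kg·m².
ω_f = I_p ω_i / I_f = (790.1)(0.929) / 903.1 = 0.8127 rev/s.
KE_i = ½(790.1)(5.837 rad/s)² = 13460 J; KE_f = ½(903.1)(5.106)² = 11770 J.
Fraction lost = 0.1252.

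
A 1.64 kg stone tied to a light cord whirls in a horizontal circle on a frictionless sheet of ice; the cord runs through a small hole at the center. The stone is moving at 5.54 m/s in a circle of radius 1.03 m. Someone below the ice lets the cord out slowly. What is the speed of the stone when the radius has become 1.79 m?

The only horizontal force on the mass is along the cord (radial), so it exerts no torque about the hole and angular momentum m v r is conserved.
v₂ = v₁ r₁ / r₂ = (5.54)(1.03) / (1.79) = 3.188 m/s.

v₂ ≈ 3.19 m/s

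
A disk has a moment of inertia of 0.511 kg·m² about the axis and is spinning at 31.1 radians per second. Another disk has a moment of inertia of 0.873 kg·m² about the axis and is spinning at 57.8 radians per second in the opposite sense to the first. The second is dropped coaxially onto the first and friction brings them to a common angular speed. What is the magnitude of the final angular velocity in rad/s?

No external torque acts about the common axis, so total angular momentum is conserved.
Taking A's sense as positive: L = (0.5110)(31.1) − (0.8730)(57.8) = -34.57 kg·m²·rad/s.
Combined I = 0.5110 + 0.8730 = 1.384 kg·m².
ω_f = L / I = -34.57 / 1.384 = -24.98 rad/s.

|ω_f| ≈ 25.0 rad/s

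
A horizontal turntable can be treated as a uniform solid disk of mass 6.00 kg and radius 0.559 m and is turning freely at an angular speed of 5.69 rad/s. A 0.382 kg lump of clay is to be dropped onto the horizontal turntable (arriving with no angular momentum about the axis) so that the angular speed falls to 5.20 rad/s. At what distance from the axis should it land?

No external torque acts about the axis; L_before = L_after.
I_p = ½(6.00)(0.559)² = 0.9374 kg·m².
I_p ω_i = (I_p + m r²) ω_f ⇒ m r² = I_p(ω_i/ω_f − 1) = 0.9374(5.69/5.20 − 1) = 0.08834 kg·m².
r = √(0.08834/0.382) = 0.4809 m.

r ≈ 0.481 m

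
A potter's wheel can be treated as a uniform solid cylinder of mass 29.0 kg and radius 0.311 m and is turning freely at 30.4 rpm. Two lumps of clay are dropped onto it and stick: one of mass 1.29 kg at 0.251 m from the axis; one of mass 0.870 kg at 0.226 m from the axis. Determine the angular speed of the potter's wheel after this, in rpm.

The added mass arrives with no angular momentum about the axis, and any external torque about the axis is negligible, so the system's angular momentum is conserved.
I_p = ½(29.0)(0.311)² = 1.402 kg·m².
Added inertia Σmr² = (1.29)(0.251)² + (0.870)(0.226)² = 0.1257 kg·m²; I_f = 1.402 + 0.1257 = 1.528 kg·m².
ω_f = I_p ω_i / I_f = (1.402)(30.4) / 1.528 = 27.90 rpm.

ω_f ≈ 27.9 rpm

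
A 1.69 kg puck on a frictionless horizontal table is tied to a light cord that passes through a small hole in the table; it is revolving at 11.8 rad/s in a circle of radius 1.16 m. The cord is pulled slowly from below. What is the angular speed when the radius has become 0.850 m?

No torque about the axis ⇒ m r₁² ω₁ = m r₂² ω₂.
ω₂ = ω₁ (r₁/r₂)² = (11.8)(1.16/0.850)² = 21.98 rad/s.

ω₂ ≈ 22.0 rad/s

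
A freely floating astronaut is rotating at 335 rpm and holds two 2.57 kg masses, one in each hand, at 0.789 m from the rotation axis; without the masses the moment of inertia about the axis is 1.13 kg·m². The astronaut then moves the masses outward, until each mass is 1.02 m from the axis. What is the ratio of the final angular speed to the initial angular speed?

Angular momentum about the spin axis is conserved since the torque about it is zero.
I₁ = 1.13 + 2(2.57)(0.789)² = 4.330 kg·m²; I₂ = 1.13 + 2(2.57)(1.02)² = 6.478 kg·m².
ω₂/ω₁ = I₁/I₂ = 4.330 / 6.478 = 0.6684.

ω₂/ω₁ ≈ 0.668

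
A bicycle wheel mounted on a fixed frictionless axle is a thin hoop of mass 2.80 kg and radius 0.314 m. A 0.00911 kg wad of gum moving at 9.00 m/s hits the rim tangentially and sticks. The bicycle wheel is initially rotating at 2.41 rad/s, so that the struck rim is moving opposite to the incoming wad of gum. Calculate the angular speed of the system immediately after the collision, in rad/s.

|ω_f| ≈ 2.31 rad/s

The axle reaction passes through the axle and exerts no torque about it; angular momentum about the axle is conserved through the impact.
I_p = (2.80)(0.314)² = 0.2761 kg·m². Taking the sense of the wad of gum's angular momentum as positive, L_{wad} = m v R = (0.00911)(9.00)(0.314) = 0.02574 kg·m²/s.
L_i = −I_p ω_p + m v R = −(0.2761)(2.41) + 0.02574 = -0.6396 kg·m²/s.
After sticking, I_f = I_p + m R² = 0.2761 + (0.00911)(0.314)² = 0.2770 kg·m².
ω_f = L_i / I_f = -0.6396 / 0.2770 = -2.309 rad/s.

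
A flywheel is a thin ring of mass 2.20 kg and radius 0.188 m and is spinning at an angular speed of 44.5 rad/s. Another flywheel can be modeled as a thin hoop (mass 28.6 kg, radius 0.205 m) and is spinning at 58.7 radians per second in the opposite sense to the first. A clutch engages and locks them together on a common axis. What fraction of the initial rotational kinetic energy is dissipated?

The coupling torques are internal; angular momentum about the shared axis is conserved.
Moments of inertia: I_A = (2.20)(0.188)² = 0.07776 kg·m²; I_B = (28.6)(0.205)² = 1.202 kg·m².
Taking A's sense as positive: L = (0.07776)(44.5) − (1.202)(58.7) = -67.09 kg·m²·rad/s.
Combined I = 0.07776 + 1.202 = 1.280 kg·m².
ω_f = L / I = -67.09 / 1.280 = -52.43 rad/s.
KE_i = ½ΣIω² = 2148 J; KE_f = ½(1.280)(52.43)² = 1759 J.
Fraction dissipated = (KE_i − KE_f)/KE_i = 0.1811.

fraction ≈ 0.181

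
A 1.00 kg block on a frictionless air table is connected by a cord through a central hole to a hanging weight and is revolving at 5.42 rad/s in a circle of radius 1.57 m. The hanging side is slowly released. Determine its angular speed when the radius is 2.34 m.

ω₂ ≈ 2.44 rad/s

The constraining force is radial, so m r² ω about the center is conserved.
ω₂ = ω₁ (r₁/r₂)² = (5.42)(1.57/2.34)² = 2.440 rad/s.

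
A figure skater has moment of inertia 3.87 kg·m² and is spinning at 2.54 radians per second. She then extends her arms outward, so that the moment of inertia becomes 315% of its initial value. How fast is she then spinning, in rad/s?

ω₂ ≈ 0.806 rad/s

No external torque acts about the spin axis, so angular momentum is conserved.
I₂ = 3.15 × 3.87 = 12.19 kg·m².
ω₂ = I₁ω₁ / I₂ = (3.870)(2.54 rad/s) / (12.19) = 0.8063 rad/s.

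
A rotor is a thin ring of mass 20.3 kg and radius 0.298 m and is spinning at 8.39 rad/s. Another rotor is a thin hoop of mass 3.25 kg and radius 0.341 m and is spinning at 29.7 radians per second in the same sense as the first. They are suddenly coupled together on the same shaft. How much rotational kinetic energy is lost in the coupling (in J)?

The coupling torques are internal; angular momentum about the shared axis is conserved.
Moments of inertia: I_A = (20.3)(0.298)² = 1.803 kg·m²; I_B = (3.25)(0.341)² = 0.3779 kg·m².
Taking A's sense as positive: L = (1.803)(8.39) + (0.3779)(29.7) = 26.35 kg·m²·rad/s.
Combined I = 1.803 + 0.3779 = 2.181 kg·m².
ω_f = L / I = 26.35 / 2.181 = 12.08 rad/s.
KE_i = ½ΣIω² = 230.1 J; KE_f = ½(2.181)(12.08)² = 159.2 J.

ΔKE lost ≈ 70.9 J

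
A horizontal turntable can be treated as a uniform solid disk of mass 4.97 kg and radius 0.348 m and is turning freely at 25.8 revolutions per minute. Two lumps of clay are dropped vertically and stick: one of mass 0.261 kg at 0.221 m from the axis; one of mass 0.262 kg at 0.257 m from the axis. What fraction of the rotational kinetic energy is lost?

fraction ≈ 0.0908

The added mass arrives with no angular momentum about the axis, and any external torque about the axis is negligible, so the system's angular momentum is conserved.
I_p = ½(4.97)(0.348)² = 0.3009 kg·m².
Added inertia Σmr² = (0.261)(0.221)² + (0.262)(0.257)² = 0.03005 kg·m²; I_f = 0.3009 + 0.03005 = 0.3310 kg·m².
ω_f = I_p ω_i / I_f = (0.3009)(25.8) / 0.3310 = 23.46 rpm.
KE_i = ½(0.3009)(2.702 rad/s)² = 1.098 J; KE_f = ½(0.3310)(2.456)² = 0.9987 J.
Fraction lost = 0.09079.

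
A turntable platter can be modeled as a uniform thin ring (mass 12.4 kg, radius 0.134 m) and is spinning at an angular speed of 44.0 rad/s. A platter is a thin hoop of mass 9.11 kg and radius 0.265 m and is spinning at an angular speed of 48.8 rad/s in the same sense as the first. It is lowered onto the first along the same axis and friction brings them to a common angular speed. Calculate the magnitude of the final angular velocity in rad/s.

|ω_f| ≈ 47.6 rad/s

No external torque acts about the common axis, so total angular momentum is conserved.
Moments of inertia: I_A = (12.4)(0.134)² = 0.2227 kg·m²; I_B = (9.11)(0.265)² = 0.6397 kg·m².
Taking A's sense as positive: L = (0.2227)(44.0) + (0.6397)(48.8) = 41.02 kg·m²·rad/s.
Combined I = 0.2227 + 0.6397 = 0.8624 kg·m².
ω_f = L / I = 41.02 / 0.8624 = 47.56 rad/s.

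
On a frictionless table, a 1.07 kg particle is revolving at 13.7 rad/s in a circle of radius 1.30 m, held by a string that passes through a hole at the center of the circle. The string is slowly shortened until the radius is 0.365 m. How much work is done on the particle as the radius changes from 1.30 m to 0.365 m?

The constraining force is radial, so m r² ω about the center is conserved.
ω₂ = ω₁ (r₁/r₂)² = (13.7)(1.30/0.365)² = 173.8 rad/s.
W = ΔKE = ½m(v₂² − v₁²) = 1983 J.

W ≈ 1980 J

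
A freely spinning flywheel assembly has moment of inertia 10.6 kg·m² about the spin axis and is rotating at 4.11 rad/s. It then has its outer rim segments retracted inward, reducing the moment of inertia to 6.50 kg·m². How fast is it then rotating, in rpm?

ω₂ ≈ 64.0 rpm

With no external torque about the axis, L is conserved: I₁ω₁ = I₂ω₂.
ω₂ = I₁ω₁ / I₂ = (10.60)(4.11 rad/s) / (6.500) = 6.702 rad/s = 64.00 rpm.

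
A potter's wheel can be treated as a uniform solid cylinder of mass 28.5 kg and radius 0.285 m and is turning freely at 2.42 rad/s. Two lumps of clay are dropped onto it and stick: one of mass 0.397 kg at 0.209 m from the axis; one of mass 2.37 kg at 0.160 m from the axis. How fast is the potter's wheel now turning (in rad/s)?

ω_f ≈ 2.27 rad/s

The added mass arrives with no angular momentum about the axis, and any external torque about the axis is negligible, so the system's angular momentum is conserved.
I_p = ½(28.5)(0.285)² = 1.157 kg·m².
Added inertia Σmr² = (0.397)(0.209)² + (2.37)(0.160)² = 0.07801 kg·m²; I_f = 1.157 + 0.07801 = 1.235 kg·m².
ω_f = I_p ω_i / I_f = (1.157)(2.42) / 1.235 = 2.267 rad/s.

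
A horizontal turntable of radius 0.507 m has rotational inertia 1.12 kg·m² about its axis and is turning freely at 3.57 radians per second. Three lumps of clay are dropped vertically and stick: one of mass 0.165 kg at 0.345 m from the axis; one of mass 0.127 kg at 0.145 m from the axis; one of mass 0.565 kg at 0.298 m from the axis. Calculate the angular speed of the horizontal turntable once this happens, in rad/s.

The added mass arrives with no angular momentum about the axis, and any external torque about the axis is negligible, so the system's angular momentum is conserved.
Added inertia Σmr² = (0.165)(0.345)² + (0.127)(0.145)² + (0.565)(0.298)² = 0.07248 kg·m²; I_f = 1.120 + 0.07248 = 1.192 kg·m².
ω_f = I_p ω_i / I_f = (1.120)(3.57) / 1.192 = 3.353 rad/s.

ω_f ≈ 3.35 rad/s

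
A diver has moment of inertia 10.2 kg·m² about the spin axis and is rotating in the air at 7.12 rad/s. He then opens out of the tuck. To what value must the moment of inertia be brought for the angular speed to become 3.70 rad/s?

I₂ ≈ 19.6 kg·m²

Angular momentum about the spin axis is conserved since the torque about it is zero.
I₂ = I₁ω₁ / ω₂ = (10.2)(7.12) / (3.70) = 19.63 kg·m².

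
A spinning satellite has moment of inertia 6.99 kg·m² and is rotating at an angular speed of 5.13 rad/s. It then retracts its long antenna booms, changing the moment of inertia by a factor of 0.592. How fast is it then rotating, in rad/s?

No external torque acts about the spin axis, so angular momentum is conserved.
I₂ = 0.592 × 6.99 = 4.138 kg·m².
ω₂ = I₁ω₁ / I₂ = (6.990)(5.13 rad/s) / (4.138) = 8.666 rad/s.

ω₂ ≈ 8.67 rad/s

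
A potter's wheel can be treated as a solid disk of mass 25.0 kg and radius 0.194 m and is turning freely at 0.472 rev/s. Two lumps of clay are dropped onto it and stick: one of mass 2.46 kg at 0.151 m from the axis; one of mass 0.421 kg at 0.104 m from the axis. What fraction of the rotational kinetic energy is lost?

No external torque acts about the axis; L_before = L_after.
I_p = ½(25.0)(0.194)² = 0.4705 kg·m².
Added inertia Σmr² = (2.46)(0.151)² + (0.421)(0.104)² = 0.06064 kg·m²; I_f = 0.4705 + 0.06064 = 0.5311 kg·m².
ω_f = I_p ω_i / I_f = (0.4705)(0.472) / 0.5311 = 0.4181 rev/s.
KE_i = ½(0.4705)(2.966 rad/s)² = 2.069 J; KE_f = ½(0.5311)(2.627)² = 1.833 J.
Fraction lost = 0.1142.

fraction ≈ 0.114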